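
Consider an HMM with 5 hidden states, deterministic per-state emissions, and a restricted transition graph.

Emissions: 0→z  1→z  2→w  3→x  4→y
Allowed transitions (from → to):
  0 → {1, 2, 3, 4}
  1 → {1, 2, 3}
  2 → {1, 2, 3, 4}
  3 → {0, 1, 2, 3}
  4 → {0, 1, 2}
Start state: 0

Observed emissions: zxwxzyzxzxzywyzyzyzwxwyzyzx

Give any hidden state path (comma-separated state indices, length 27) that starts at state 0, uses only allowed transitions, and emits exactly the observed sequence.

0,3,2,3,0,4,1,3,1,3,0,4,2,4,0,4,0,4,1,2,3,2,4,0,4,1,3

  t0 'z' -> {0,1}, take 0 (start)
  t1 'x' -> {3}, take 3 (0->3 ok)
  t2 'w' -> {2}, take 2 (3->2 ok)
  t3 'x' -> {3}, take 3 (2->3 ok)
  t4 'z' -> {0,1}, take 0 (3->0 ok)
  t5 'y' -> {4}, take 4 (0->4 ok)
  t6 'z' -> {0,1}, take 1 (4->1 ok)
  t7 'x' -> {3}, take 3 (1->3 ok)
  t8 'z' -> {0,1}, take 1 (3->1 ok)
  t9 'x' -> {3}, take 3 (1->3 ok)
  t10 'z' -> {0,1}, take 0 (3->0 ok)
  t11 'y' -> {4}, take 4 (0->4 ok)
  t12 'w' -> {2}, take 2 (4->2 ok)
  t13 'y' -> {4}, take 4 (2->4 ok)
  t14 'z' -> {0,1}, take 0 (4->0 ok)
  t15 'y' -> {4}, take 4 (0->4 ok)
  t16 'z' -> {0,1}, take 0 (4->0 ok)
  t17 'y' -> {4}, take 4 (0->4 ok)
  t18 'z' -> {0,1}, take 1 (4->1 ok)
  t19 'w' -> {2}, take 2 (1->2 ok)
  t20 'x' -> {3}, take 3 (2->3 ok)
  t21 'w' -> {2}, take 2 (3->2 ok)
  t22 'y' -> {4}, take 4 (2->4 ok)
  t23 'z' -> {0,1}, take 0 (4->0 ok)
  t24 'y' -> {4}, take 4 (0->4 ok)
  t25 'z' -> {0,1}, take 1 (4->1 ok)
  t26 'x' -> {3}, take 3 (1->3 ok)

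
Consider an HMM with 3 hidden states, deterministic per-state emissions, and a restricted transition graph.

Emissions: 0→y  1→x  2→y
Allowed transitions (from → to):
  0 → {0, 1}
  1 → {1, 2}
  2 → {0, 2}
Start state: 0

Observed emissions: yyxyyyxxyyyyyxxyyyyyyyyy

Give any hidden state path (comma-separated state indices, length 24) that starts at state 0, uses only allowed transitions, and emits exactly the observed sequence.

0,0,1,2,0,0,1,1,2,2,2,2,0,1,1,2,2,2,0,0,0,0,0,0

  pos 0: y in {0,2}, choose 0; start
  pos 1: y in {0,2}, choose 0; 0->0 ok
  pos 2: x in {1}, choose 1; 0->1 ok
  pos 3: y in {0,2}, choose 2; 1->2 ok
  pos 4: y in {0,2}, choose 0; 2->0 ok
  pos 5: y in {0,2}, choose 0; 0->0 ok
  pos 6: x in {1}, choose 1; 0->1 ok
  pos 7: x in {1}, choose 1; 1->1 ok
  pos 8: y in {0,2}, choose 2; 1->2 ok
  pos 9: y in {0,2}, choose 2; 2->2 ok
  pos 10: y in {0,2}, choose 2; 2->2 ok
  pos 11: y in {0,2}, choose 2; 2->2 ok
  pos 12: y in {0,2}, choose 0; 2->0 ok
  pos 13: x in {1}, choose 1; 0->1 ok
  pos 14: x in {1}, choose 1; 1->1 ok
  pos 15: y in {0,2}, choose 2; 1->2 ok
  pos 16: y in {0,2}, choose 2; 2->2 ok
  pos 17: y in {0,2}, choose 2; 2->2 ok
  pos 18: y in {0,2}, choose 0; 2->0 ok
  pos 19: y in {0,2}, choose 0; 0->0 ok
  pos 20: y in {0,2}, choose 0; 0->0 ok
  pos 21: y in {0,2}, choose 0; 0->0 ok
  pos 22: y in {0,2}, choose 0; 0->0 ok
  pos 23: y in {0,2}, choose 0; 0->0 ok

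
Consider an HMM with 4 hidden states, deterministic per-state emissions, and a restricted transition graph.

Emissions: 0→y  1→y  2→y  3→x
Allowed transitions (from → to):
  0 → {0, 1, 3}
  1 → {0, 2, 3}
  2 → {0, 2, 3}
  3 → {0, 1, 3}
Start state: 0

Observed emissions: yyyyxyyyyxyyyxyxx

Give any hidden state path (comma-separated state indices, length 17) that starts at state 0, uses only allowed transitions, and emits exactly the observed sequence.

  0: obs=y cand={0,1,2} pick 0 [start]
  1: obs=y cand={0,1,2} pick 0 [0->0 ok]
  2: obs=y cand={0,1,2} pick 0 [0->0 ok]
  3: obs=y cand={0,1,2} pick 1 [0->1 ok]
  4: obs=x cand={3} pick 3 [1->3 ok]
  5: obs=y cand={0,1,2} pick 0 [3->0 ok]
  6: obs=y cand={0,1,2} pick 0 [0->0 ok]
  7: obs=y cand={0,1,2} pick 0 [0->0 ok]
  8: obs=y cand={0,1,2} pick 1 [0->1 ok]
  9: obs=x cand={3} pick 3 [1->3 ok]
  10: obs=y cand={0,1,2} pick 1 [3->1 ok]
  11: obs=y cand={0,1,2} pick 2 [1->2 ok]
  12: obs=y cand={0,1,2} pick 2 [2->2 ok]
  13: obs=x cand={3} pick 3 [2->3 ok]
  14: obs=y cand={0,1,2} pick 0 [3->0 ok]
  15: obs=x cand={3} pick 3 [0->3 ok]
  16: obs=x cand={3} pick 3 [3->3 ok]

0,0,0,1,3,0,0,0,1,3,1,2,2,3,0,3,3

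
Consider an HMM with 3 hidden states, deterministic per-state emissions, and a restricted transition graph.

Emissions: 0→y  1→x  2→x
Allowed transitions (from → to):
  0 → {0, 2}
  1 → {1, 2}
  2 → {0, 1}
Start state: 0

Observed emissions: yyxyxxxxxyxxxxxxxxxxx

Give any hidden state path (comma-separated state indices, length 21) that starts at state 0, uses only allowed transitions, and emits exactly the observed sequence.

  [0] y  {0}  => 0  start
  [1] y  {0}  => 0  0->0 ok
  [2] x  {1,2}  => 2  0->2 ok
  [3] y  {0}  => 0  2->0 ok
  [4] x  {1,2}  => 2  0->2 ok
  [5] x  {1,2}  => 1  2->1 ok
  [6] x  {1,2}  => 2  1->2 ok
  [7] x  {1,2}  => 1  2->1 ok
  [8] x  {1,2}  => 2  1->2 ok
  [9] y  {0}  => 0  2->0 ok
  [10] x  {1,2}  => 2  0->2 ok
  [11] x  {1,2}  => 1  2->1 ok
  [12] x  {1,2}  => 1  1->1 ok
  [13] x  {1,2}  => 2  1->2 ok
  [14] x  {1,2}  => 1  2->1 ok
  [15] x  {1,2}  => 2  1->2 ok
  [16] x  {1,2}  => 1  2->1 ok
  [17] x  {1,2}  => 1  1->1 ok
  [18] x  {1,2}  => 1  1->1 ok
  [19] x  {1,2}  => 1  1->1 ok
  [20] x  {1,2}  => 2  1->2 ok

0,0,2,0,2,1,2,1,2,0,2,1,1,2,1,2,1,1,1,1,2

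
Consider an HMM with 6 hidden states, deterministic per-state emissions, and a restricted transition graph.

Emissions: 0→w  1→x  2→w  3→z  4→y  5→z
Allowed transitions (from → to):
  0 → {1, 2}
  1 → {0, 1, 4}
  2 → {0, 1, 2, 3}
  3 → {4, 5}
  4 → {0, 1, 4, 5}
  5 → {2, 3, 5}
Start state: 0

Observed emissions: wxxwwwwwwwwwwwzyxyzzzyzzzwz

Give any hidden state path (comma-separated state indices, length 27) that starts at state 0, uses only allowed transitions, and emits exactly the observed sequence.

0,1,1,0,2,2,0,2,2,0,2,2,2,2,3,4,1,4,5,5,3,4,5,3,5,2,3

  0: obs=w cand={0,2} pick 0 [start]
  1: obs=x cand={1} pick 1 [0->1 ok]
  2: obs=x cand={1} pick 1 [1->1 ok]
  3: obs=w cand={0,2} pick 0 [1->0 ok]
  4: obs=w cand={0,2} pick 2 [0->2 ok]
  5: obs=w cand={0,2} pick 2 [2->2 ok]
  6: obs=w cand={0,2} pick 0 [2->0 ok]
  7: obs=w cand={0,2} pick 2 [0->2 ok]
  8: obs=w cand={0,2} pick 2 [2->2 ok]
  9: obs=w cand={0,2} pick 0 [2->0 ok]
  10: obs=w cand={0,2} pick 2 [0->2 ok]
  11: obs=w cand={0,2} pick 2 [2->2 ok]
  12: obs=w cand={0,2} pick 2 [2->2 ok]
  13: obs=w cand={0,2} pick 2 [2->2 ok]
  14: obs=z cand={3,5} pick 3 [2->3 ok]
  15: obs=y cand={4} pick 4 [3->4 ok]
  16: obs=x cand={1} pick 1 [4->1 ok]
  17: obs=y cand={4} pick 4 [1->4 ok]
  18: obs=z cand={3,5} pick 5 [4->5 ok]
  19: obs=z cand={3,5} pick 5 [5->5 ok]
  20: obs=z cand={3,5} pick 3 [5->3 ok]
  21: obs=y cand={4} pick 4 [3->4 ok]
  22: obs=z cand={3,5} pick 5 [4->5 ok]
  23: obs=z cand={3,5} pick 3 [5->3 ok]
  24: obs=z cand={3,5} pick 5 [3->5 ok]
  25: obs=w cand={0,2} pick 2 [5->2 ok]
  26: obs=z cand={3,5} pick 3 [2->3 ok]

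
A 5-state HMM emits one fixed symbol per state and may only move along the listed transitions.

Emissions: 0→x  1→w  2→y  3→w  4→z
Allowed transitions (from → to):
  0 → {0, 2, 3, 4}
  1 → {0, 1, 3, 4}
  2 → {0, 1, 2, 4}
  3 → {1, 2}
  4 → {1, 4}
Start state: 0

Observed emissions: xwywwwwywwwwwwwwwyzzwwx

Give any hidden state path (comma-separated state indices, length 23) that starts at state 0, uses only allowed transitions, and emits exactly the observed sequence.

  t0 'x' -> {0}, take 0 (start)
  t1 'w' -> {1,3}, take 3 (0->3 ok)
  t2 'y' -> {2}, take 2 (3->2 ok)
  t3 'w' -> {1,3}, take 1 (2->1 ok)
  t4 'w' -> {1,3}, take 3 (1->3 ok)
  t5 'w' -> {1,3}, take 1 (3->1 ok)
  t6 'w' -> {1,3}, take 3 (1->3 ok)
  t7 'y' -> {2}, take 2 (3->2 ok)
  t8 'w' -> {1,3}, take 1 (2->1 ok)
  t9 'w' -> {1,3}, take 1 (1->1 ok)
  t10 'w' -> {1,3}, take 3 (1->3 ok)
  t11 'w' -> {1,3}, take 1 (3->1 ok)
  t12 'w' -> {1,3}, take 3 (1->3 ok)
  t13 'w' -> {1,3}, take 1 (3->1 ok)
  t14 'w' -> {1,3}, take 3 (1->3 ok)
  t15 'w' -> {1,3}, take 1 (3->1 ok)
  t16 'w' -> {1,3}, take 3 (1->3 ok)
  t17 'y' -> {2}, take 2 (3->2 ok)
  t18 'z' -> {4}, take 4 (2->4 ok)
  t19 'z' -> {4}, take 4 (4->4 ok)
  t20 'w' -> {1,3}, take 1 (4->1 ok)
  t21 'w' -> {1,3}, take 1 (1->1 ok)
  t22 'x' -> {0}, take 0 (1->0 ok)

0,3,2,1,3,1,3,2,1,1,3,1,3,1,3,1,3,2,4,4,1,1,0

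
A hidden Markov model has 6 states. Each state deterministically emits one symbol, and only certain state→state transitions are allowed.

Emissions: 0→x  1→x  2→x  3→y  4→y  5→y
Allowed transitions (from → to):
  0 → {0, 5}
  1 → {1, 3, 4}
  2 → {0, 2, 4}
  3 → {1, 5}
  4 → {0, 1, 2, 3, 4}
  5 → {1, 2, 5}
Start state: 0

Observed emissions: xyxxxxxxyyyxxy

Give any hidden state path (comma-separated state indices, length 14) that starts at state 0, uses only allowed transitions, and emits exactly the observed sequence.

  t0 'x' -> {0,1,2}, take 0 (start)
  t1 'y' -> {3,4,5}, take 5 (0->5 ok)
  t2 'x' -> {0,1,2}, take 2 (5->2 ok)
  t3 'x' -> {0,1,2}, take 2 (2->2 ok)
  t4 'x' -> {0,1,2}, take 2 (2->2 ok)
  t5 'x' -> {0,1,2}, take 0 (2->0 ok)
  t6 'x' -> {0,1,2}, take 0 (0->0 ok)
  t7 'x' -> {0,1,2}, take 0 (0->0 ok)
  t8 'y' -> {3,4,5}, take 5 (0->5 ok)
  t9 'y' -> {3,4,5}, take 5 (5->5 ok)
  t10 'y' -> {3,4,5}, take 5 (5->5 ok)
  t11 'x' -> {0,1,2}, take 2 (5->2 ok)
  t12 'x' -> {0,1,2}, take 0 (2->0 ok)
  t13 'y' -> {3,4,5}, take 5 (0->5 ok)

0,5,2,2,2,0,0,0,5,5,5,2,0,5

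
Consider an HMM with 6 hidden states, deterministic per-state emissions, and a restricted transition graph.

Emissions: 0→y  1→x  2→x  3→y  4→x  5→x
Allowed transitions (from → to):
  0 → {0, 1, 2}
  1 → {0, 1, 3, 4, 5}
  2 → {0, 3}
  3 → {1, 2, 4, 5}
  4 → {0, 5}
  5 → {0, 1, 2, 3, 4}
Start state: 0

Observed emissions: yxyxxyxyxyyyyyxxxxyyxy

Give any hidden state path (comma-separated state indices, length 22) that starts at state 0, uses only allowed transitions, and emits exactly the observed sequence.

0,2,3,1,5,3,4,0,1,0,0,0,0,0,1,4,5,2,0,0,2,3

  0: obs=y cand={0,3} pick 0 [start]
  1: obs=x cand={1,2,4,5} pick 2 [0->2 ok]
  2: obs=y cand={0,3} pick 3 [2->3 ok]
  3: obs=x cand={1,2,4,5} pick 1 [3->1 ok]
  4: obs=x cand={1,2,4,5} pick 5 [1->5 ok]
  5: obs=y cand={0,3} pick 3 [5->3 ok]
  6: obs=x cand={1,2,4,5} pick 4 [3->4 ok]
  7: obs=y cand={0,3} pick 0 [4->0 ok]
  8: obs=x cand={1,2,4,5} pick 1 [0->1 ok]
  9: obs=y cand={0,3} pick 0 [1->0 ok]
  10: obs=y cand={0,3} pick 0 [0->0 ok]
  11: obs=y cand={0,3} pick 0 [0->0 ok]
  12: obs=y cand={0,3} pick 0 [0->0 ok]
  13: obs=y cand={0,3} pick 0 [0->0 ok]
  14: obs=x cand={1,2,4,5} pick 1 [0->1 ok]
  15: obs=x cand={1,2,4,5} pick 4 [1->4 ok]
  16: obs=x cand={1,2,4,5} pick 5 [4->5 ok]
  17: obs=x cand={1,2,4,5} pick 2 [5->2 ok]
  18: obs=y cand={0,3} pick 0 [2->0 ok]
  19: obs=y cand={0,3} pick 0 [0->0 ok]
  20: obs=x cand={1,2,4,5} pick 2 [0->2 ok]
  21: obs=y cand={0,3} pick 3 [2->3 ok]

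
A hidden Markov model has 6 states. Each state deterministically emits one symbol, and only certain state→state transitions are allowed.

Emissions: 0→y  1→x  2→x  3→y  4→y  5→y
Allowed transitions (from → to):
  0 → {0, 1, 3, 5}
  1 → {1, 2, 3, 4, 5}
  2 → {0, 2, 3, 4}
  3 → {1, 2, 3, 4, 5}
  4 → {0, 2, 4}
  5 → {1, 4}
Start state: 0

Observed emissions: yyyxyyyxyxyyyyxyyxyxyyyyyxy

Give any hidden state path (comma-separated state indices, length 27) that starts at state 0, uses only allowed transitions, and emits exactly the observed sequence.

0,3,5,1,5,4,0,1,5,1,5,4,0,3,1,3,3,1,4,2,0,0,3,4,0,1,5

  0: obs=y cand={0,3,4,5} pick 0 [start]
  1: obs=y cand={0,3,4,5} pick 3 [0->3 ok]
  2: obs=y cand={0,3,4,5} pick 5 [3->5 ok]
  3: obs=x cand={1,2} pick 1 [5->1 ok]
  4: obs=y cand={0,3,4,5} pick 5 [1->5 ok]
  5: obs=y cand={0,3,4,5} pick 4 [5->4 ok]
  6: obs=y cand={0,3,4,5} pick 0 [4->0 ok]
  7: obs=x cand={1,2} pick 1 [0->1 ok]
  8: obs=y cand={0,3,4,5} pick 5 [1->5 ok]
  9: obs=x cand={1,2} pick 1 [5->1 ok]
  10: obs=y cand={0,3,4,5} pick 5 [1->5 ok]
  11: obs=y cand={0,3,4,5} pick 4 [5->4 ok]
  12: obs=y cand={0,3,4,5} pick 0 [4->0 ok]
  13: obs=y cand={0,3,4,5} pick 3 [0->3 ok]
  14: obs=x cand={1,2} pick 1 [3->1 ok]
  15: obs=y cand={0,3,4,5} pick 3 [1->3 ok]
  16: obs=y cand={0,3,4,5} pick 3 [3->3 ok]
  17: obs=x cand={1,2} pick 1 [3->1 ok]
  18: obs=y cand={0,3,4,5} pick 4 [1->4 ok]
  19: obs=x cand={1,2} pick 2 [4->2 ok]
  20: obs=y cand={0,3,4,5} pick 0 [2->0 ok]
  21: obs=y cand={0,3,4,5} pick 0 [0->0 ok]
  22: obs=y cand={0,3,4,5} pick 3 [0->3 ok]
  23: obs=y cand={0,3,4,5} pick 4 [3->4 ok]
  24: obs=y cand={0,3,4,5} pick 0 [4->0 ok]
  25: obs=x cand={1,2} pick 1 [0->1 ok]
  26: obs=y cand={0,3,4,5} pick 5 [1->5 ok]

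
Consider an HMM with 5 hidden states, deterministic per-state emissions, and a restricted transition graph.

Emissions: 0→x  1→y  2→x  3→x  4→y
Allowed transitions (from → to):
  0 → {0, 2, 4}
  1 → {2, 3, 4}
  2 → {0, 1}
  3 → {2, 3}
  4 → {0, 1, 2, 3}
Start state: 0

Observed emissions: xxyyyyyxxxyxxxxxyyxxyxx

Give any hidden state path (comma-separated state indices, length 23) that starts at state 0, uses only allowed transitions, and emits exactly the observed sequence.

0,2,1,4,1,4,1,3,3,2,1,3,3,3,2,0,4,1,3,2,1,3,2

  pos 0: x in {0,2,3}, choose 0; start
  pos 1: x in {0,2,3}, choose 2; 0->2 ok
  pos 2: y in {1,4}, choose 1; 2->1 ok
  pos 3: y in {1,4}, choose 4; 1->4 ok
  pos 4: y in {1,4}, choose 1; 4->1 ok
  pos 5: y in {1,4}, choose 4; 1->4 ok
  pos 6: y in {1,4}, choose 1; 4->1 ok
  pos 7: x in {0,2,3}, choose 3; 1->3 ok
  pos 8: x in {0,2,3}, choose 3; 3->3 ok
  pos 9: x in {0,2,3}, choose 2; 3->2 ok
  pos 10: y in {1,4}, choose 1; 2->1 ok
  pos 11: x in {0,2,3}, choose 3; 1->3 ok
  pos 12: x in {0,2,3}, choose 3; 3->3 ok
  pos 13: x in {0,2,3}, choose 3; 3->3 ok
  pos 14: x in {0,2,3}, choose 2; 3->2 ok
  pos 15: x in {0,2,3}, choose 0; 2->0 ok
  pos 16: y in {1,4}, choose 4; 0->4 ok
  pos 17: y in {1,4}, choose 1; 4->1 ok
  pos 18: x in {0,2,3}, choose 3; 1->3 ok
  pos 19: x in {0,2,3}, choose 2; 3->2 ok
  pos 20: y in {1,4}, choose 1; 2->1 ok
  pos 21: x in {0,2,3}, choose 3; 1->3 ok
  pos 22: x in {0,2,3}, choose 2; 3->2 ok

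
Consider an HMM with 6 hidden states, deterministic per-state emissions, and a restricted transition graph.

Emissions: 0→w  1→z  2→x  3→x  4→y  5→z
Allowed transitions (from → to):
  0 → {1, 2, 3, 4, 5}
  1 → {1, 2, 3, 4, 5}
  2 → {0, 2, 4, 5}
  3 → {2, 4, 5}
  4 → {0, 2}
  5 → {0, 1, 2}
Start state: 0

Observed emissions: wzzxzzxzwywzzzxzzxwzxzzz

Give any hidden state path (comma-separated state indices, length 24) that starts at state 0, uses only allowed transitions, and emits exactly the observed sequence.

  t0 'w' -> {0}, take 0 (start)
  t1 'z' -> {1,5}, take 1 (0->1 ok)
  t2 'z' -> {1,5}, take 1 (1->1 ok)
  t3 'x' -> {2,3}, take 3 (1->3 ok)
  t4 'z' -> {1,5}, take 5 (3->5 ok)
  t5 'z' -> {1,5}, take 1 (5->1 ok)
  t6 'x' -> {2,3}, take 3 (1->3 ok)
  t7 'z' -> {1,5}, take 5 (3->5 ok)
  t8 'w' -> {0}, take 0 (5->0 ok)
  t9 'y' -> {4}, take 4 (0->4 ok)
  t10 'w' -> {0}, take 0 (4->0 ok)
  t11 'z' -> {1,5}, take 5 (0->5 ok)
  t12 'z' -> {1,5}, take 1 (5->1 ok)
  t13 'z' -> {1,5}, take 1 (1->1 ok)
  t14 'x' -> {2,3}, take 2 (1->2 ok)
  t15 'z' -> {1,5}, take 5 (2->5 ok)
  t16 'z' -> {1,5}, take 1 (5->1 ok)
  t17 'x' -> {2,3}, take 2 (1->2 ok)
  t18 'w' -> {0}, take 0 (2->0 ok)
  t19 'z' -> {1,5}, take 1 (0->1 ok)
  t20 'x' -> {2,3}, take 2 (1->2 ok)
  t21 'z' -> {1,5}, take 5 (2->5 ok)
  t22 'z' -> {1,5}, take 1 (5->1 ok)
  t23 'z' -> {1,5}, take 5 (1->5 ok)

0,1,1,3,5,1,3,5,0,4,0,5,1,1,2,5,1,2,0,1,2,5,1,5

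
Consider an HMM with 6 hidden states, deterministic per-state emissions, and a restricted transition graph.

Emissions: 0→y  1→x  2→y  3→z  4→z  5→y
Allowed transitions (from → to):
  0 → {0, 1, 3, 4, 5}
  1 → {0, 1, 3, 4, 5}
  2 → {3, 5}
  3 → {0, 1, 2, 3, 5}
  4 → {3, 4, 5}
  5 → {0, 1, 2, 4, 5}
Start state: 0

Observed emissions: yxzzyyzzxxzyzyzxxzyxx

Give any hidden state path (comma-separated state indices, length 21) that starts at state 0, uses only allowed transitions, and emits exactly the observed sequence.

0,1,4,3,0,0,3,3,1,1,3,2,3,0,3,1,1,3,5,1,1

  pos 0: y in {0,2,5}, choose 0; start
  pos 1: x in {1}, choose 1; 0->1 ok
  pos 2: z in {3,4}, choose 4; 1->4 ok
  pos 3: z in {3,4}, choose 3; 4->3 ok
  pos 4: y in {0,2,5}, choose 0; 3->0 ok
  pos 5: y in {0,2,5}, choose 0; 0->0 ok
  pos 6: z in {3,4}, choose 3; 0->3 ok
  pos 7: z in {3,4}, choose 3; 3->3 ok
  pos 8: x in {1}, choose 1; 3->1 ok
  pos 9: x in {1}, choose 1; 1->1 ok
  pos 10: z in {3,4}, choose 3; 1->3 ok
  pos 11: y in {0,2,5}, choose 2; 3->2 ok
  pos 12: z in {3,4}, choose 3; 2->3 ok
  pos 13: y in {0,2,5}, choose 0; 3->0 ok
  pos 14: z in {3,4}, choose 3; 0->3 ok
  pos 15: x in {1}, choose 1; 3->1 ok
  pos 16: x in {1}, choose 1; 1->1 ok
  pos 17: z in {3,4}, choose 3; 1->3 ok
  pos 18: y in {0,2,5}, choose 5; 3->5 ok
  pos 19: x in {1}, choose 1; 5->1 ok
  pos 20: x in {1}, choose 1; 1->1 ok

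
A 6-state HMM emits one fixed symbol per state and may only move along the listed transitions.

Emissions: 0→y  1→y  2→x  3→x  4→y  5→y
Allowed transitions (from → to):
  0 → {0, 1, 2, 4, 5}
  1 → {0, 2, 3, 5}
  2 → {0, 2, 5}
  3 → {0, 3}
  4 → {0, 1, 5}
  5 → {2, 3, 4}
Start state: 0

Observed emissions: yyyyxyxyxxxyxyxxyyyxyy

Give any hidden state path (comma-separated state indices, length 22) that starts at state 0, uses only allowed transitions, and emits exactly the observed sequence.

  t0 'y' -> {0,1,4,5}, take 0 (start)
  t1 'y' -> {0,1,4,5}, take 0 (0->0 ok)
  t2 'y' -> {0,1,4,5}, take 0 (0->0 ok)
  t3 'y' -> {0,1,4,5}, take 5 (0->5 ok)
  t4 'x' -> {2,3}, take 2 (5->2 ok)
  t5 'y' -> {0,1,4,5}, take 5 (2->5 ok)
  t6 'x' -> {2,3}, take 2 (5->2 ok)
  t7 'y' -> {0,1,4,5}, take 5 (2->5 ok)
  t8 'x' -> {2,3}, take 2 (5->2 ok)
  t9 'x' -> {2,3}, take 2 (2->2 ok)
  t10 'x' -> {2,3}, take 2 (2->2 ok)
  t11 'y' -> {0,1,4,5}, take 5 (2->5 ok)
  t12 'x' -> {2,3}, take 2 (5->2 ok)
  t13 'y' -> {0,1,4,5}, take 5 (2->5 ok)
  t14 'x' -> {2,3}, take 2 (5->2 ok)
  t15 'x' -> {2,3}, take 2 (2->2 ok)
  t16 'y' -> {0,1,4,5}, take 5 (2->5 ok)
  t17 'y' -> {0,1,4,5}, take 4 (5->4 ok)
  t18 'y' -> {0,1,4,5}, take 1 (4->1 ok)
  t19 'x' -> {2,3}, take 2 (1->2 ok)
  t20 'y' -> {0,1,4,5}, take 5 (2->5 ok)
  t21 'y' -> {0,1,4,5}, take 4 (5->4 ok)

0,0,0,5,2,5,2,5,2,2,2,5,2,5,2,2,5,4,1,2,5,4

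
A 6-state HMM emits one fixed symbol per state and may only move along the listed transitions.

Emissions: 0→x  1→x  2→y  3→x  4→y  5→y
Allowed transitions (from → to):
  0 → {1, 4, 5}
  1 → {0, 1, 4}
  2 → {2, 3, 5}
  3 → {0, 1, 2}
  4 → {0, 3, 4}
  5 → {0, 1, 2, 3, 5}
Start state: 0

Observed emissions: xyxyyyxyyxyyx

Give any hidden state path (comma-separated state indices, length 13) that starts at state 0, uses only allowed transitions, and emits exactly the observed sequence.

0,4,3,2,2,5,3,2,5,0,4,4,3

  0: obs=x cand={0,1,3} pick 0 [start]
  1: obs=y cand={2,4,5} pick 4 [0->4 ok]
  2: obs=x cand={0,1,3} pick 3 [4->3 ok]
  3: obs=y cand={2,4,5} pick 2 [3->2 ok]
  4: obs=y cand={2,4,5} pick 2 [2->2 ok]
  5: obs=y cand={2,4,5} pick 5 [2->5 ok]
  6: obs=x cand={0,1,3} pick 3 [5->3 ok]
  7: obs=y cand={2,4,5} pick 2 [3->2 ok]
  8: obs=y cand={2,4,5} pick 5 [2->5 ok]
  9: obs=x cand={0,1,3} pick 0 [5->0 ok]
  10: obs=y cand={2,4,5} pick 4 [0->4 ok]
  11: obs=y cand={2,4,5} pick 4 [4->4 ok]
  12: obs=x cand={0,1,3} pick 3 [4->3 ok]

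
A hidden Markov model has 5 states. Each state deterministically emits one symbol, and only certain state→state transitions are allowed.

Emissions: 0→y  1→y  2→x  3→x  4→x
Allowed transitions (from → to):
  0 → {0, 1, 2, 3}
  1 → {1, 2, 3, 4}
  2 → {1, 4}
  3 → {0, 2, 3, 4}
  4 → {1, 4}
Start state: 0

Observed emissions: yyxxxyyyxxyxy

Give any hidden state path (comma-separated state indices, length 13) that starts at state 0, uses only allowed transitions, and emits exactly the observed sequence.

  t0 'y' -> {0,1}, take 0 (start)
  t1 'y' -> {0,1}, take 0 (0->0 ok)
  t2 'x' -> {2,3,4}, take 3 (0->3 ok)
  t3 'x' -> {2,3,4}, take 2 (3->2 ok)
  t4 'x' -> {2,3,4}, take 4 (2->4 ok)
  t5 'y' -> {0,1}, take 1 (4->1 ok)
  t6 'y' -> {0,1}, take 1 (1->1 ok)
  t7 'y' -> {0,1}, take 1 (1->1 ok)
  t8 'x' -> {2,3,4}, take 2 (1->2 ok)
  t9 'x' -> {2,3,4}, take 4 (2->4 ok)
  t10 'y' -> {0,1}, take 1 (4->1 ok)
  t11 'x' -> {2,3,4}, take 4 (1->4 ok)
  t12 'y' -> {0,1}, take 1 (4->1 ok)

0,0,3,2,4,1,1,1,2,4,1,4,1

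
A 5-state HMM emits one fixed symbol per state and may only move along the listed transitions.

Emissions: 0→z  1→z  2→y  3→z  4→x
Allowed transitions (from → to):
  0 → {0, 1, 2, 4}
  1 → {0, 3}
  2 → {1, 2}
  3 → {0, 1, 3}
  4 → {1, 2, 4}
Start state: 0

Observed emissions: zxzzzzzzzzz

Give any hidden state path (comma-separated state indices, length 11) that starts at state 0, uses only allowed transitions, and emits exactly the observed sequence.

  pos 0: z in {0,1,3}, choose 0; start
  pos 1: x in {4}, choose 4; 0->4 ok
  pos 2: z in {0,1,3}, choose 1; 4->1 ok
  pos 3: z in {0,1,3}, choose 3; 1->3 ok
  pos 4: z in {0,1,3}, choose 0; 3->0 ok
  pos 5: z in {0,1,3}, choose 0; 0->0 ok
  pos 6: z in {0,1,3}, choose 1; 0->1 ok
  pos 7: z in {0,1,3}, choose 3; 1->3 ok
  pos 8: z in {0,1,3}, choose 3; 3->3 ok
  pos 9: z in {0,1,3}, choose 3; 3->3 ok
  pos 10: z in {0,1,3}, choose 1; 3->1 ok

0,4,1,3,0,0,1,3,3,3,1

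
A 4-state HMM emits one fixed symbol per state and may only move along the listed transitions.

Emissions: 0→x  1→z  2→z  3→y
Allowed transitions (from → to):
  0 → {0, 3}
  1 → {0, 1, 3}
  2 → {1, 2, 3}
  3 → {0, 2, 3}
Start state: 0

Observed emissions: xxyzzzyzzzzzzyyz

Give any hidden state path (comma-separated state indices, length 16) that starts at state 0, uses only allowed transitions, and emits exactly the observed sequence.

  pos 0: x in {0}, choose 0; start
  pos 1: x in {0}, choose 0; 0->0 ok
  pos 2: y in {3}, choose 3; 0->3 ok
  pos 3: z in {1,2}, choose 2; 3->2 ok
  pos 4: z in {1,2}, choose 1; 2->1 ok
  pos 5: z in {1,2}, choose 1; 1->1 ok
  pos 6: y in {3}, choose 3; 1->3 ok
  pos 7: z in {1,2}, choose 2; 3->2 ok
  pos 8: z in {1,2}, choose 2; 2->2 ok
  pos 9: z in {1,2}, choose 2; 2->2 ok
  pos 10: z in {1,2}, choose 2; 2->2 ok
  pos 11: z in {1,2}, choose 2; 2->2 ok
  pos 12: z in {1,2}, choose 2; 2->2 ok
  pos 13: y in {3}, choose 3; 2->3 ok
  pos 14: y in {3}, choose 3; 3->3 ok
  pos 15: z in {1,2}, choose 2; 3->2 ok

0,0,3,2,1,1,3,2,2,2,2,2,2,3,3,2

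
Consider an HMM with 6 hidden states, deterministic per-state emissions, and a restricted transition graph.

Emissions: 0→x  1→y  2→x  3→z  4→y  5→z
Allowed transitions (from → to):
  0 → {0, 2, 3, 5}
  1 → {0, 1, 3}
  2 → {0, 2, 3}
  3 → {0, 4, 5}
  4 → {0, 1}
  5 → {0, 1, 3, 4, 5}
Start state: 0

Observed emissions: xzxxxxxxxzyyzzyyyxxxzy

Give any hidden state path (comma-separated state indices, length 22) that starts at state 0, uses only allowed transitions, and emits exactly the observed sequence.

0,5,0,2,0,0,2,0,0,3,4,1,3,5,4,1,1,0,0,0,3,4

  t0 'x' -> {0,2}, take 0 (start)
  t1 'z' -> {3,5}, take 5 (0->5 ok)
  t2 'x' -> {0,2}, take 0 (5->0 ok)
  t3 'x' -> {0,2}, take 2 (0->2 ok)
  t4 'x' -> {0,2}, take 0 (2->0 ok)
  t5 'x' -> {0,2}, take 0 (0->0 ok)
  t6 'x' -> {0,2}, take 2 (0->2 ok)
  t7 'x' -> {0,2}, take 0 (2->0 ok)
  t8 'x' -> {0,2}, take 0 (0->0 ok)
  t9 'z' -> {3,5}, take 3 (0->3 ok)
  t10 'y' -> {1,4}, take 4 (3->4 ok)
  t11 'y' -> {1,4}, take 1 (4->1 ok)
  t12 'z' -> {3,5}, take 3 (1->3 ok)
  t13 'z' -> {3,5}, take 5 (3->5 ok)
  t14 'y' -> {1,4}, take 4 (5->4 ok)
  t15 'y' -> {1,4}, take 1 (4->1 ok)
  t16 'y' -> {1,4}, take 1 (1->1 ok)
  t17 'x' -> {0,2}, take 0 (1->0 ok)
  t18 'x' -> {0,2}, take 0 (0->0 ok)
  t19 'x' -> {0,2}, take 0 (0->0 ok)
  t20 'z' -> {3,5}, take 3 (0->3 ok)
  t21 'y' -> {1,4}, take 4 (3->4 ok)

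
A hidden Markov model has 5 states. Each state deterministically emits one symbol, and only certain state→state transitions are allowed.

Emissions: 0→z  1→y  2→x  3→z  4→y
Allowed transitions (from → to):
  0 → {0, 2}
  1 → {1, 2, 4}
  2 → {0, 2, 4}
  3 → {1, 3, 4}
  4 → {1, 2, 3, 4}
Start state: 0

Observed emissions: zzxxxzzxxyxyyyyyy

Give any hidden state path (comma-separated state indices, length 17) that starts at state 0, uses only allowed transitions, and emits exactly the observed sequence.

0,0,2,2,2,0,0,2,2,4,2,4,4,4,1,1,1

  0: obs=z cand={0,3} pick 0 [start]
  1: obs=z cand={0,3} pick 0 [0->0 ok]
  2: obs=x cand={2} pick 2 [0->2 ok]
  3: obs=x cand={2} pick 2 [2->2 ok]
  4: obs=x cand={2} pick 2 [2->2 ok]
  5: obs=z cand={0,3} pick 0 [2->0 ok]
  6: obs=z cand={0,3} pick 0 [0->0 ok]
  7: obs=x cand={2} pick 2 [0->2 ok]
  8: obs=x cand={2} pick 2 [2->2 ok]
  9: obs=y cand={1,4} pick 4 [2->4 ok]
  10: obs=x cand={2} pick 2 [4->2 ok]
  11: obs=y cand={1,4} pick 4 [2->4 ok]
  12: obs=y cand={1,4} pick 4 [4->4 ok]
  13: obs=y cand={1,4} pick 4 [4->4 ok]
  14: obs=y cand={1,4} pick 1 [4->1 ok]
  15: obs=y cand={1,4} pick 1 [1->1 ok]
  16: obs=y cand={1,4} pick 1 [1->1 ok]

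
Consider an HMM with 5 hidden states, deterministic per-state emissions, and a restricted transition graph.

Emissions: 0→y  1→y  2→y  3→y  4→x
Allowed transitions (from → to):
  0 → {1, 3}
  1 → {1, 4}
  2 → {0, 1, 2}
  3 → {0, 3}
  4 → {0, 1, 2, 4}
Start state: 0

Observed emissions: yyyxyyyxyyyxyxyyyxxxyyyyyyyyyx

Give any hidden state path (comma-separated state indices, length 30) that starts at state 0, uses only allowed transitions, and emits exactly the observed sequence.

  pos 0: y in {0,1,2,3}, choose 0; start
  pos 1: y in {0,1,2,3}, choose 1; 0->1 ok
  pos 2: y in {0,1,2,3}, choose 1; 1->1 ok
  pos 3: x in {4}, choose 4; 1->4 ok
  pos 4: y in {0,1,2,3}, choose 0; 4->0 ok
  pos 5: y in {0,1,2,3}, choose 1; 0->1 ok
  pos 6: y in {0,1,2,3}, choose 1; 1->1 ok
  pos 7: x in {4}, choose 4; 1->4 ok
  pos 8: y in {0,1,2,3}, choose 0; 4->0 ok
  pos 9: y in {0,1,2,3}, choose 1; 0->1 ok
  pos 10: y in {0,1,2,3}, choose 1; 1->1 ok
  pos 11: x in {4}, choose 4; 1->4 ok
  pos 12: y in {0,1,2,3}, choose 1; 4->1 ok
  pos 13: x in {4}, choose 4; 1->4 ok
  pos 14: y in {0,1,2,3}, choose 2; 4->2 ok
  pos 15: y in {0,1,2,3}, choose 0; 2->0 ok
  pos 16: y in {0,1,2,3}, choose 1; 0->1 ok
  pos 17: x in {4}, choose 4; 1->4 ok
  pos 18: x in {4}, choose 4; 4->4 ok
  pos 19: x in {4}, choose 4; 4->4 ok
  pos 20: y in {0,1,2,3}, choose 0; 4->0 ok
  pos 21: y in {0,1,2,3}, choose 3; 0->3 ok
  pos 22: y in {0,1,2,3}, choose 3; 3->3 ok
  pos 23: y in {0,1,2,3}, choose 3; 3->3 ok
  pos 24: y in {0,1,2,3}, choose 0; 3->0 ok
  pos 25: y in {0,1,2,3}, choose 3; 0->3 ok
  pos 26: y in {0,1,2,3}, choose 3; 3->3 ok
  pos 27: y in {0,1,2,3}, choose 0; 3->0 ok
  pos 28: y in {0,1,2,3}, choose 1; 0->1 ok
  pos 29: x in {4}, choose 4; 1->4 ok

0,1,1,4,0,1,1,4,0,1,1,4,1,4,2,0,1,4,4,4,0,3,3,3,0,3,3,0,1,4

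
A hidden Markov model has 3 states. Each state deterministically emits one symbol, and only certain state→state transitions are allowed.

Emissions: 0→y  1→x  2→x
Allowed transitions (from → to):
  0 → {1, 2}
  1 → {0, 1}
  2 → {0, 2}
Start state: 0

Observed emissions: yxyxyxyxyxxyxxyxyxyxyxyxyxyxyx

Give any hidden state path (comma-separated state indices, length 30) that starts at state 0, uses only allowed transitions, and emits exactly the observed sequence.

  t0 'y' -> {0}, take 0 (start)
  t1 'x' -> {1,2}, take 1 (0->1 ok)
  t2 'y' -> {0}, take 0 (1->0 ok)
  t3 'x' -> {1,2}, take 2 (0->2 ok)
  t4 'y' -> {0}, take 0 (2->0 ok)
  t5 'x' -> {1,2}, take 1 (0->1 ok)
  t6 'y' -> {0}, take 0 (1->0 ok)
  t7 'x' -> {1,2}, take 1 (0->1 ok)
  t8 'y' -> {0}, take 0 (1->0 ok)
  t9 'x' -> {1,2}, take 2 (0->2 ok)
  t10 'x' -> {1,2}, take 2 (2->2 ok)
  t11 'y' -> {0}, take 0 (2->0 ok)
  t12 'x' -> {1,2}, take 1 (0->1 ok)
  t13 'x' -> {1,2}, take 1 (1->1 ok)
  t14 'y' -> {0}, take 0 (1->0 ok)
  t15 'x' -> {1,2}, take 2 (0->2 ok)
  t16 'y' -> {0}, take 0 (2->0 ok)
  t17 'x' -> {1,2}, take 1 (0->1 ok)
  t18 'y' -> {0}, take 0 (1->0 ok)
  t19 'x' -> {1,2}, take 2 (0->2 ok)
  t20 'y' -> {0}, take 0 (2->0 ok)
  t21 'x' -> {1,2}, take 2 (0->2 ok)
  t22 'y' -> {0}, take 0 (2->0 ok)
  t23 'x' -> {1,2}, take 1 (0->1 ok)
  t24 'y' -> {0}, take 0 (1->0 ok)
  t25 'x' -> {1,2}, take 1 (0->1 ok)
  t26 'y' -> {0}, take 0 (1->0 ok)
  t27 'x' -> {1,2}, take 2 (0->2 ok)
  t28 'y' -> {0}, take 0 (2->0 ok)
  t29 'x' -> {1,2}, take 1 (0->1 ok)

0,1,0,2,0,1,0,1,0,2,2,0,1,1,0,2,0,1,0,2,0,2,0,1,0,1,0,2,0,1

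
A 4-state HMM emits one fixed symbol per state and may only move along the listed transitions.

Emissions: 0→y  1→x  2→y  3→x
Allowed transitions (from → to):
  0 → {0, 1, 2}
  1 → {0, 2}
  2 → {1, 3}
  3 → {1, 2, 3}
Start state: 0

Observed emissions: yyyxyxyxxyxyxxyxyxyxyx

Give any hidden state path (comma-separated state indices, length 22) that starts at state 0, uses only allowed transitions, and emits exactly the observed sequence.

  t0 'y' -> {0,2}, take 0 (start)
  t1 'y' -> {0,2}, take 0 (0->0 ok)
  t2 'y' -> {0,2}, take 2 (0->2 ok)
  t3 'x' -> {1,3}, take 1 (2->1 ok)
  t4 'y' -> {0,2}, take 2 (1->2 ok)
  t5 'x' -> {1,3}, take 1 (2->1 ok)
  t6 'y' -> {0,2}, take 2 (1->2 ok)
  t7 'x' -> {1,3}, take 3 (2->3 ok)
  t8 'x' -> {1,3}, take 1 (3->1 ok)
  t9 'y' -> {0,2}, take 2 (1->2 ok)
  t10 'x' -> {1,3}, take 3 (2->3 ok)
  t11 'y' -> {0,2}, take 2 (3->2 ok)
  t12 'x' -> {1,3}, take 3 (2->3 ok)
  t13 'x' -> {1,3}, take 3 (3->3 ok)
  t14 'y' -> {0,2}, take 2 (3->2 ok)
  t15 'x' -> {1,3}, take 1 (2->1 ok)
  t16 'y' -> {0,2}, take 2 (1->2 ok)
  t17 'x' -> {1,3}, take 1 (2->1 ok)
  t18 'y' -> {0,2}, take 2 (1->2 ok)
  t19 'x' -> {1,3}, take 1 (2->1 ok)
  t20 'y' -> {0,2}, take 0 (1->0 ok)
  t21 'x' -> {1,3}, take 1 (0->1 ok)

0,0,2,1,2,1,2,3,1,2,3,2,3,3,2,1,2,1,2,1,0,1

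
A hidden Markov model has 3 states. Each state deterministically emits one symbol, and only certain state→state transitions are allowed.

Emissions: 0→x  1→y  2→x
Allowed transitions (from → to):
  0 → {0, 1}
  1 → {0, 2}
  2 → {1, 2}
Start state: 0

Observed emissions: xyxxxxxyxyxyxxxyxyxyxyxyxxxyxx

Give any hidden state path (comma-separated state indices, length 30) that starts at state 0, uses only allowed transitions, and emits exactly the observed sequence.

0,1,2,2,2,2,2,1,0,1,2,1,0,0,0,1,0,1,2,1,2,1,0,1,2,2,2,1,2,2

  [0] x  {0,2}  => 0  start
  [1] y  {1}  => 1  0->1 ok
  [2] x  {0,2}  => 2  1->2 ok
  [3] x  {0,2}  => 2  2->2 ok
  [4] x  {0,2}  => 2  2->2 ok
  [5] x  {0,2}  => 2  2->2 ok
  [6] x  {0,2}  => 2  2->2 ok
  [7] y  {1}  => 1  2->1 ok
  [8] x  {0,2}  => 0  1->0 ok
  [9] y  {1}  => 1  0->1 ok
  [10] x  {0,2}  => 2  1->2 ok
  [11] y  {1}  => 1  2->1 ok
  [12] x  {0,2}  => 0  1->0 ok
  [13] x  {0,2}  => 0  0->0 ok
  [14] x  {0,2}  => 0  0->0 ok
  [15] y  {1}  => 1  0->1 ok
  [16] x  {0,2}  => 0  1->0 ok
  [17] y  {1}  => 1  0->1 ok
  [18] x  {0,2}  => 2  1->2 ok
  [19] y  {1}  => 1  2->1 ok
  [20] x  {0,2}  => 2  1->2 ok
  [21] y  {1}  => 1  2->1 ok
  [22] x  {0,2}  => 0  1->0 ok
  [23] y  {1}  => 1  0->1 ok
  [24] x  {0,2}  => 2  1->2 ok
  [25] x  {0,2}  => 2  2->2 ok
  [26] x  {0,2}  => 2  2->2 ok
  [27] y  {1}  => 1  2->1 ok
  [28] x  {0,2}  => 2  1->2 ok
  [29] x  {0,2}  => 2  2->2 ok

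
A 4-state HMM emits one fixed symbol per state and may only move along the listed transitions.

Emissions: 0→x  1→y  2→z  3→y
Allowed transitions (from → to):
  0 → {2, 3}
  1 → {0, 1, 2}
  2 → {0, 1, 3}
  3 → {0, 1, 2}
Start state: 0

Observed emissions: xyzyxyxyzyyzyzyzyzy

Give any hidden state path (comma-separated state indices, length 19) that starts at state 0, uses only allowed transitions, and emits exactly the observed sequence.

  t0 'x' -> {0}, take 0 (start)
  t1 'y' -> {1,3}, take 3 (0->3 ok)
  t2 'z' -> {2}, take 2 (3->2 ok)
  t3 'y' -> {1,3}, take 3 (2->3 ok)
  t4 'x' -> {0}, take 0 (3->0 ok)
  t5 'y' -> {1,3}, take 3 (0->3 ok)
  t6 'x' -> {0}, take 0 (3->0 ok)
  t7 'y' -> {1,3}, take 3 (0->3 ok)
  t8 'z' -> {2}, take 2 (3->2 ok)
  t9 'y' -> {1,3}, take 3 (2->3 ok)
  t10 'y' -> {1,3}, take 1 (3->1 ok)
  t11 'z' -> {2}, take 2 (1->2 ok)
  t12 'y' -> {1,3}, take 3 (2->3 ok)
  t13 'z' -> {2}, take 2 (3->2 ok)
  t14 'y' -> {1,3}, take 3 (2->3 ok)
  t15 'z' -> {2}, take 2 (3->2 ok)
  t16 'y' -> {1,3}, take 3 (2->3 ok)
  t17 'z' -> {2}, take 2 (3->2 ok)
  t18 'y' -> {1,3}, take 3 (2->3 ok)

0,3,2,3,0,3,0,3,2,3,1,2,3,2,3,2,3,2,3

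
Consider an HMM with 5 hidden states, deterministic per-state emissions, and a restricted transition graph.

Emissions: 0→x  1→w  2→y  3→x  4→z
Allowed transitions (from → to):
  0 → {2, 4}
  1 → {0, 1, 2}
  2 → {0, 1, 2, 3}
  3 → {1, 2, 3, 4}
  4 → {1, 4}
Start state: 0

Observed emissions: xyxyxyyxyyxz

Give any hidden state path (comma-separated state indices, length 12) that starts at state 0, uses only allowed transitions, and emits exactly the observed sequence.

0,2,0,2,0,2,2,3,2,2,0,4

  0: obs=x cand={0,3} pick 0 [start]
  1: obs=y cand={2} pick 2 [0->2 ok]
  2: obs=x cand={0,3} pick 0 [2->0 ok]
  3: obs=y cand={2} pick 2 [0->2 ok]
  4: obs=x cand={0,3} pick 0 [2->0 ok]
  5: obs=y cand={2} pick 2 [0->2 ok]
  6: obs=y cand={2} pick 2 [2->2 ok]
  7: obs=x cand={0,3} pick 3 [2->3 ok]
  8: obs=y cand={2} pick 2 [3->2 ok]
  9: obs=y cand={2} pick 2 [2->2 ok]
  10: obs=x cand={0,3} pick 0 [2->0 ok]
  11: obs=z cand={4} pick 4 [0->4 ok]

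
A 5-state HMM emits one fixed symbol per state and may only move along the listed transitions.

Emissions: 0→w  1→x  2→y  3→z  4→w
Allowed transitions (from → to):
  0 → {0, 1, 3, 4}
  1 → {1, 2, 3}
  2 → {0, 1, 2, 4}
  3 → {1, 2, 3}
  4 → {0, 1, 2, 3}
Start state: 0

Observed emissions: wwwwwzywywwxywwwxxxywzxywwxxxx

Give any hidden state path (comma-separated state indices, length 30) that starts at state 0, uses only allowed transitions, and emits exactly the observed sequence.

  pos 0: w in {0,4}, choose 0; start
  pos 1: w in {0,4}, choose 0; 0->0 ok
  pos 2: w in {0,4}, choose 4; 0->4 ok
  pos 3: w in {0,4}, choose 0; 4->0 ok
  pos 4: w in {0,4}, choose 4; 0->4 ok
  pos 5: z in {3}, choose 3; 4->3 ok
  pos 6: y in {2}, choose 2; 3->2 ok
  pos 7: w in {0,4}, choose 4; 2->4 ok
  pos 8: y in {2}, choose 2; 4->2 ok
  pos 9: w in {0,4}, choose 4; 2->4 ok
  pos 10: w in {0,4}, choose 0; 4->0 ok
  pos 11: x in {1}, choose 1; 0->1 ok
  pos 12: y in {2}, choose 2; 1->2 ok
  pos 13: w in {0,4}, choose 0; 2->0 ok
  pos 14: w in {0,4}, choose 4; 0->4 ok
  pos 15: w in {0,4}, choose 0; 4->0 ok
  pos 16: x in {1}, choose 1; 0->1 ok
  pos 17: x in {1}, choose 1; 1->1 ok
  pos 18: x in {1}, choose 1; 1->1 ok
  pos 19: y in {2}, choose 2; 1->2 ok
  pos 20: w in {0,4}, choose 4; 2->4 ok
  pos 21: z in {3}, choose 3; 4->3 ok
  pos 22: x in {1}, choose 1; 3->1 ok
  pos 23: y in {2}, choose 2; 1->2 ok
  pos 24: w in {0,4}, choose 0; 2->0 ok
  pos 25: w in {0,4}, choose 4; 0->4 ok
  pos 26: x in {1}, choose 1; 4->1 ok
  pos 27: x in {1}, choose 1; 1->1 ok
  pos 28: x in {1}, choose 1; 1->1 ok
  pos 29: x in {1}, choose 1; 1->1 ok

0,0,4,0,4,3,2,4,2,4,0,1,2,0,4,0,1,1,1,2,4,3,1,2,0,4,1,1,1,1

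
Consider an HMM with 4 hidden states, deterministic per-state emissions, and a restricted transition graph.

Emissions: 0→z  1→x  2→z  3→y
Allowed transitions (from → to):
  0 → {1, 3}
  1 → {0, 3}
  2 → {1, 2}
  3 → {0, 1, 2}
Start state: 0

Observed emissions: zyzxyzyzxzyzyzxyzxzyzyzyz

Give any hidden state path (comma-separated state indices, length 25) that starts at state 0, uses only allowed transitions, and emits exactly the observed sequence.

  0: obs=z cand={0,2} pick 0 [start]
  1: obs=y cand={3} pick 3 [0->3 ok]
  2: obs=z cand={0,2} pick 2 [3->2 ok]
  3: obs=x cand={1} pick 1 [2->1 ok]
  4: obs=y cand={3} pick 3 [1->3 ok]
  5: obs=z cand={0,2} pick 0 [3->0 ok]
  6: obs=y cand={3} pick 3 [0->3 ok]
  7: obs=z cand={0,2} pick 2 [3->2 ok]
  8: obs=x cand={1} pick 1 [2->1 ok]
  9: obs=z cand={0,2} pick 0 [1->0 ok]
  10: obs=y cand={3} pick 3 [0->3 ok]
  11: obs=z cand={0,2} pick 0 [3->0 ok]
  12: obs=y cand={3} pick 3 [0->3 ok]
  13: obs=z cand={0,2} pick 0 [3->0 ok]
  14: obs=x cand={1} pick 1 [0->1 ok]
  15: obs=y cand={3} pick 3 [1->3 ok]
  16: obs=z cand={0,2} pick 2 [3->2 ok]
  17: obs=x cand={1} pick 1 [2->1 ok]
  18: obs=z cand={0,2} pick 0 [1->0 ok]
  19: obs=y cand={3} pick 3 [0->3 ok]
  20: obs=z cand={0,2} pick 0 [3->0 ok]
  21: obs=y cand={3} pick 3 [0->3 ok]
  22: obs=z cand={0,2} pick 0 [3->0 ok]
  23: obs=y cand={3} pick 3 [0->3 ok]
  24: obs=z cand={0,2} pick 2 [3->2 ok]

0,3,2,1,3,0,3,2,1,0,3,0,3,0,1,3,2,1,0,3,0,3,0,3,2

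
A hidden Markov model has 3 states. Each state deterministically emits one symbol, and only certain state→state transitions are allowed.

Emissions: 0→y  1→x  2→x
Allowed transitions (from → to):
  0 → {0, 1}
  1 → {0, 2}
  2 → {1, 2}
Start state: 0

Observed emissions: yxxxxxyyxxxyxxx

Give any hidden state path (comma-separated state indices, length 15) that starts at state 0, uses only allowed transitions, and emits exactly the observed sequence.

  [0] y  {0}  => 0  start
  [1] x  {1,2}  => 1  0->1 ok
  [2] x  {1,2}  => 2  1->2 ok
  [3] x  {1,2}  => 2  2->2 ok
  [4] x  {1,2}  => 2  2->2 ok
  [5] x  {1,2}  => 1  2->1 ok
  [6] y  {0}  => 0  1->0 ok
  [7] y  {0}  => 0  0->0 ok
  [8] x  {1,2}  => 1  0->1 ok
  [9] x  {1,2}  => 2  1->2 ok
  [10] x  {1,2}  => 1  2->1 ok
  [11] y  {0}  => 0  1->0 ok
  [12] x  {1,2}  => 1  0->1 ok
  [13] x  {1,2}  => 2  1->2 ok
  [14] x  {1,2}  => 2  2->2 ok

0,1,2,2,2,1,0,0,1,2,1,0,1,2,2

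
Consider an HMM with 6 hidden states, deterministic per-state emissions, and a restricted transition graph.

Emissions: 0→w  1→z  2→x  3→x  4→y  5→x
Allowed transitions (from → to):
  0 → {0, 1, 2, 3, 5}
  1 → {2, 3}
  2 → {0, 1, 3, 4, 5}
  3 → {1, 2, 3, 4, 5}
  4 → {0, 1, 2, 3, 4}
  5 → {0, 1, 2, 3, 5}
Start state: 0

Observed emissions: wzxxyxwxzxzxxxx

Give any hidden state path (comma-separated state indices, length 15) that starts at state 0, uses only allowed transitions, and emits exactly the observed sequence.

  0: obs=w cand={0} pick 0 [start]
  1: obs=z cand={1} pick 1 [0->1 ok]
  2: obs=x cand={2,3,5} pick 2 [1->2 ok]
  3: obs=x cand={2,3,5} pick 3 [2->3 ok]
  4: obs=y cand={4} pick 4 [3->4 ok]
  5: obs=x cand={2,3,5} pick 2 [4->2 ok]
  6: obs=w cand={0} pick 0 [2->0 ok]
  7: obs=x cand={2,3,5} pick 2 [0->2 ok]
  8: obs=z cand={1} pick 1 [2->1 ok]
  9: obs=x cand={2,3,5} pick 3 [1->3 ok]
  10: obs=z cand={1} pick 1 [3->1 ok]
  11: obs=x cand={2,3,5} pick 3 [1->3 ok]
  12: obs=x cand={2,3,5} pick 5 [3->5 ok]
  13: obs=x cand={2,3,5} pick 5 [5->5 ok]
  14: obs=x cand={2,3,5} pick 2 [5->2 ok]

0,1,2,3,4,2,0,2,1,3,1,3,5,5,2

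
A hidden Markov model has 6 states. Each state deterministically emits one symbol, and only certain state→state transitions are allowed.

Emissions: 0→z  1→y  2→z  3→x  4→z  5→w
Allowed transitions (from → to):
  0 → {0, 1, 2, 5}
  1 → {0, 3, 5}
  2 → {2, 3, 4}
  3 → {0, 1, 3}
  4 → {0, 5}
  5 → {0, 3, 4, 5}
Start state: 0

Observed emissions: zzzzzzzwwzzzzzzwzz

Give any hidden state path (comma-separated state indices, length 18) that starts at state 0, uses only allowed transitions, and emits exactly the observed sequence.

0,0,2,2,2,4,0,5,5,4,0,2,4,0,0,5,4,0

  0: obs=z cand={0,2,4} pick 0 [start]
  1: obs=z cand={0,2,4} pick 0 [0->0 ok]
  2: obs=z cand={0,2,4} pick 2 [0->2 ok]
  3: obs=z cand={0,2,4} pick 2 [2->2 ok]
  4: obs=z cand={0,2,4} pick 2 [2->2 ok]
  5: obs=z cand={0,2,4} pick 4 [2->4 ok]
  6: obs=z cand={0,2,4} pick 0 [4->0 ok]
  7: obs=w cand={5} pick 5 [0->5 ok]
  8: obs=w cand={5} pick 5 [5->5 ok]
  9: obs=z cand={0,2,4} pick 4 [5->4 ok]
  10: obs=z cand={0,2,4} pick 0 [4->0 ok]
  11: obs=z cand={0,2,4} pick 2 [0->2 ok]
  12: obs=z cand={0,2,4} pick 4 [2->4 ok]
  13: obs=z cand={0,2,4} pick 0 [4->0 ok]
  14: obs=z cand={0,2,4} pick 0 [0->0 ok]
  15: obs=w cand={5} pick 5 [0->5 ok]
  16: obs=z cand={0,2,4} pick 4 [5->4 ok]
  17: obs=z cand={0,2,4} pick 0 [4->0 ok]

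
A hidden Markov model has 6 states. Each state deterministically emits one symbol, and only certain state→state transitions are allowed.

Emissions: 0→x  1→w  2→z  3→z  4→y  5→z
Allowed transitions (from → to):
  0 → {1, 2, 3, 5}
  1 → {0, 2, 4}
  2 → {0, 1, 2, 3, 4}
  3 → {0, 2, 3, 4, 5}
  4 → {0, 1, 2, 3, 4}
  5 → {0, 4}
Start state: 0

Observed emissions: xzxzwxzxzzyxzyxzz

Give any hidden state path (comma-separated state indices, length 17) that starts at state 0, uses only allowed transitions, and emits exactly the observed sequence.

  pos 0: x in {0}, choose 0; start
  pos 1: z in {2,3,5}, choose 5; 0->5 ok
  pos 2: x in {0}, choose 0; 5->0 ok
  pos 3: z in {2,3,5}, choose 2; 0->2 ok
  pos 4: w in {1}, choose 1; 2->1 ok
  pos 5: x in {0}, choose 0; 1->0 ok
  pos 6: z in {2,3,5}, choose 2; 0->2 ok
  pos 7: x in {0}, choose 0; 2->0 ok
  pos 8: z in {2,3,5}, choose 2; 0->2 ok
  pos 9: z in {2,3,5}, choose 2; 2->2 ok
  pos 10: y in {4}, choose 4; 2->4 ok
  pos 11: x in {0}, choose 0; 4->0 ok
  pos 12: z in {2,3,5}, choose 3; 0->3 ok
  pos 13: y in {4}, choose 4; 3->4 ok
  pos 14: x in {0}, choose 0; 4->0 ok
  pos 15: z in {2,3,5}, choose 3; 0->3 ok
  pos 16: z in {2,3,5}, choose 5; 3->5 ok

0,5,0,2,1,0,2,0,2,2,4,0,3,4,0,3,5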